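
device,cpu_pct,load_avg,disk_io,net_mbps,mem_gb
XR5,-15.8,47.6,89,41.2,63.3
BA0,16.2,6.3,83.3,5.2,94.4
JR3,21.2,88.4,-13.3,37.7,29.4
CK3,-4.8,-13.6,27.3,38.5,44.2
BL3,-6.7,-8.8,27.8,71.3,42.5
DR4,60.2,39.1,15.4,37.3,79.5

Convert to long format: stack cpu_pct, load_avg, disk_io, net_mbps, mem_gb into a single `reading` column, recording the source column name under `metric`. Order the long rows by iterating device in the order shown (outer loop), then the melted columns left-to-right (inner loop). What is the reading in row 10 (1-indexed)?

30 rows total (6 × 5). Row 10: index ⌊(10-1)/5⌋ = 1 into device → BA0; (10-1) mod 5 = 4 into the melted columns → mem_gb.
So row 10 is (BA0, mem_gb, 94.4); reading = 94.4.

94.4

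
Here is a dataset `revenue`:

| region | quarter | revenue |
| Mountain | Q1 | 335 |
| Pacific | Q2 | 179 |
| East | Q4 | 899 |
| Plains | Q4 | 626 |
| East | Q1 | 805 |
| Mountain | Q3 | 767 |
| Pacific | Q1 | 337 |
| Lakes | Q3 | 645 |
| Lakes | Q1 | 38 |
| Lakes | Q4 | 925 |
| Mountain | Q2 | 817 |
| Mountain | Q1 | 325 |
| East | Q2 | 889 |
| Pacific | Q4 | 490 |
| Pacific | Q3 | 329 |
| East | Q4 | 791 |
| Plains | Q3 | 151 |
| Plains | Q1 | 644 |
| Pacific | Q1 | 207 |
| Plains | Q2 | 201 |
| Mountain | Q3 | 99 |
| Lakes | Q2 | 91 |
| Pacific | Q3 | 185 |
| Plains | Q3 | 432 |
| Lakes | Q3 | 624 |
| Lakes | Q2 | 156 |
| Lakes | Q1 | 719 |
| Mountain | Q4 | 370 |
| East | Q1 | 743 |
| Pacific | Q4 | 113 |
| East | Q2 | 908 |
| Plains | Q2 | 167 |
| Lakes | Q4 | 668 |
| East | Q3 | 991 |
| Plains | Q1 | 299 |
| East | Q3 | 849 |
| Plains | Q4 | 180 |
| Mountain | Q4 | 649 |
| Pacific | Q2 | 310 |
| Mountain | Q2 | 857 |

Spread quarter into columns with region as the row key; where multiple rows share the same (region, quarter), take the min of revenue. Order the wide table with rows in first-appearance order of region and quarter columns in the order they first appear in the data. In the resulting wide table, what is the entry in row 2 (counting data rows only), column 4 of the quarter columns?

185

With rows in first-appearance order of region, row 2 is region=Pacific. quarter columns in first-appearance order: Q1, Q2, Q4, Q3; column 4 is Q3.
Long rows with region=Pacific, quarter=Q3: min(329, 185) = 185.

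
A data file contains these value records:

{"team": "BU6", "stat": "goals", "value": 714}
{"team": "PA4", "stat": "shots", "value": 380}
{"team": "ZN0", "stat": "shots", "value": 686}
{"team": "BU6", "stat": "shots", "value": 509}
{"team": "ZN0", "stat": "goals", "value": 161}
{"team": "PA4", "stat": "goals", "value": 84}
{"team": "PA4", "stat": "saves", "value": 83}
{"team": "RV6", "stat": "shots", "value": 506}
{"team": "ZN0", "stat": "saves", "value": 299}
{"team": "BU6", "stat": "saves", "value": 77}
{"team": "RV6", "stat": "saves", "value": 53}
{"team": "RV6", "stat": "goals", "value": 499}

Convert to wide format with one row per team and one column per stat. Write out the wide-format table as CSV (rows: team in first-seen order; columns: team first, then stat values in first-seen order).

team,goals,shots,saves
BU6,714,509,77
PA4,84,380,83
ZN0,161,686,299
RV6,499,506,53

Columns: team plus the 3 distinct stat values (goals, shots, saves).
For example, row BU6 column goals takes value=714 from the long row (BU6, goals).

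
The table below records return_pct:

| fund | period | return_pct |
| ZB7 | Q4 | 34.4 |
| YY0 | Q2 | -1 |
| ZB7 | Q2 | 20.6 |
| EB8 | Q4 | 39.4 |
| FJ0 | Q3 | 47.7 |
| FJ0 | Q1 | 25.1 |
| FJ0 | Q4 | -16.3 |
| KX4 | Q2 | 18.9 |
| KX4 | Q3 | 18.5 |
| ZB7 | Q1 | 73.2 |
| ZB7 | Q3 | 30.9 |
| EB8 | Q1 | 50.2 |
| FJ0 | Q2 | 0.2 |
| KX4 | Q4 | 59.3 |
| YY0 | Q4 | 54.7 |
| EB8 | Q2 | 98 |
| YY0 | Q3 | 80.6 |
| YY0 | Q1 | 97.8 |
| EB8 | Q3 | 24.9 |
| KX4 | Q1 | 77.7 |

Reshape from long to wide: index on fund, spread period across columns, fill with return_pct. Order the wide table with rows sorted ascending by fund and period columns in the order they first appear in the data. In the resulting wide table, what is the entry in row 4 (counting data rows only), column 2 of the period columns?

-1

With rows sorted ascending by fund, row 4 is fund=YY0. period columns in first-appearance order: Q4, Q2, Q3, Q1; column 2 is Q2.
Long rows with fund=YY0, period=Q2: return_pct = -1.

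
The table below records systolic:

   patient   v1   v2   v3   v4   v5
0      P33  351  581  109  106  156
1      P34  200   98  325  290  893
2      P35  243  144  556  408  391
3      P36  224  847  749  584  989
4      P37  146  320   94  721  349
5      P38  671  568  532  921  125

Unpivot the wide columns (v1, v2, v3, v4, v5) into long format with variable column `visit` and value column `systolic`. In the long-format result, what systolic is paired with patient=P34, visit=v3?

325

Unpivoting turns each (patient, wide-column) pair into one long row.
The wide cell at row P34, column v3 holds 325, so the long row (P34, v3) has systolic=325.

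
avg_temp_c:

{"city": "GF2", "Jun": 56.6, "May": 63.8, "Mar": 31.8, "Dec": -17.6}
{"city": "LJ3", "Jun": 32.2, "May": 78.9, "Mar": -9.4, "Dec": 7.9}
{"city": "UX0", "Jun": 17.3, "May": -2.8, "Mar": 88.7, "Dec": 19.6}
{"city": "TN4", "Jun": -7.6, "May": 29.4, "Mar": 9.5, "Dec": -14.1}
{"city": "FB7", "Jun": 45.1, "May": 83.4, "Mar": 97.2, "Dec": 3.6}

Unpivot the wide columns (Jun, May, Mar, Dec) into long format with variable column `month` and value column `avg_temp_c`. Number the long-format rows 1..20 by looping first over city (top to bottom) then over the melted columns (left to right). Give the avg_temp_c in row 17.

45.1

20 rows total (5 × 4). Row 17: index ⌊(17-1)/4⌋ = 4 into city → FB7; (17-1) mod 4 = 0 into the melted columns → Jun.
So row 17 is (FB7, Jun, 45.1); avg_temp_c = 45.1.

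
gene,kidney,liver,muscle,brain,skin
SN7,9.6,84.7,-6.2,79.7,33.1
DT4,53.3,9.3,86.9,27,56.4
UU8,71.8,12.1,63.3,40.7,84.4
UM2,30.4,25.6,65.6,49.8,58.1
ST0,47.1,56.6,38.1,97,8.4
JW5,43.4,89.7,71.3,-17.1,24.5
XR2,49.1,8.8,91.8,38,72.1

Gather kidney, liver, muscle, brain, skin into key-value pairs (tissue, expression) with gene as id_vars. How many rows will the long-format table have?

35

7 gene values × 5 melted columns = 35 rows.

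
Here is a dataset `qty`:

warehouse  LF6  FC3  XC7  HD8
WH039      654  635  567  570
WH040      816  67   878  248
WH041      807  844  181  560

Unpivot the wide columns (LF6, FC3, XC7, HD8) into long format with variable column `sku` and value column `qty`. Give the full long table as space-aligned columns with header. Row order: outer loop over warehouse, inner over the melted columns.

warehouse  sku  qty
WH039      LF6  654
WH039      FC3  635
WH039      XC7  567
WH039      HD8  570
WH040      LF6  816
WH040      FC3  67 
WH040      XC7  878
WH040      HD8  248
WH041      LF6  807
WH041      FC3  844
WH041      XC7  181
WH041      HD8  560

Each (warehouse, column) pair becomes one row: 3 × 4 = 12 rows.
For example, (WH039, LF6) → qty=654.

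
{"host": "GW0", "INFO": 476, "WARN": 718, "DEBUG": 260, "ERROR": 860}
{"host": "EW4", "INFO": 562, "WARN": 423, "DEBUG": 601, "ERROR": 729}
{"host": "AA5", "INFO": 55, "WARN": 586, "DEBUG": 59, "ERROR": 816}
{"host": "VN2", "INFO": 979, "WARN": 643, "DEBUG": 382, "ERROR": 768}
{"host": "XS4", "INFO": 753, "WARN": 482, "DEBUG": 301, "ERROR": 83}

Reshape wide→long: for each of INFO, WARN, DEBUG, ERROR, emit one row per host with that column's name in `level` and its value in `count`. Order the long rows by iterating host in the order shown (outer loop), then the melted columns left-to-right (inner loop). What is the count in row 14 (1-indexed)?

20 rows total (5 × 4). Row 14: index ⌊(14-1)/4⌋ = 3 into host → VN2; (14-1) mod 4 = 1 into the melted columns → WARN.
So row 14 is (VN2, WARN, 643); count = 643.

643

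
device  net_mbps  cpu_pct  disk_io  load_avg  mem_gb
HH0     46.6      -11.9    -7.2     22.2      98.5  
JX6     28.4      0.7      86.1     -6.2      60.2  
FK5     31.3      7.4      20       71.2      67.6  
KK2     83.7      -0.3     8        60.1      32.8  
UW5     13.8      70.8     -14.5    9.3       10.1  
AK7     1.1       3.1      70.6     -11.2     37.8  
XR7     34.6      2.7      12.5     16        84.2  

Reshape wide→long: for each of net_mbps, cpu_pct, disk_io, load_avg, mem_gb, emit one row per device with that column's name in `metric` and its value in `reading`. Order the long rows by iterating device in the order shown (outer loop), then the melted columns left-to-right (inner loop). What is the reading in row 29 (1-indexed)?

-11.2

35 rows total (7 × 5). Row 29: index ⌊(29-1)/5⌋ = 5 into device → AK7; (29-1) mod 5 = 3 into the melted columns → load_avg.
So row 29 is (AK7, load_avg, -11.2); reading = -11.2.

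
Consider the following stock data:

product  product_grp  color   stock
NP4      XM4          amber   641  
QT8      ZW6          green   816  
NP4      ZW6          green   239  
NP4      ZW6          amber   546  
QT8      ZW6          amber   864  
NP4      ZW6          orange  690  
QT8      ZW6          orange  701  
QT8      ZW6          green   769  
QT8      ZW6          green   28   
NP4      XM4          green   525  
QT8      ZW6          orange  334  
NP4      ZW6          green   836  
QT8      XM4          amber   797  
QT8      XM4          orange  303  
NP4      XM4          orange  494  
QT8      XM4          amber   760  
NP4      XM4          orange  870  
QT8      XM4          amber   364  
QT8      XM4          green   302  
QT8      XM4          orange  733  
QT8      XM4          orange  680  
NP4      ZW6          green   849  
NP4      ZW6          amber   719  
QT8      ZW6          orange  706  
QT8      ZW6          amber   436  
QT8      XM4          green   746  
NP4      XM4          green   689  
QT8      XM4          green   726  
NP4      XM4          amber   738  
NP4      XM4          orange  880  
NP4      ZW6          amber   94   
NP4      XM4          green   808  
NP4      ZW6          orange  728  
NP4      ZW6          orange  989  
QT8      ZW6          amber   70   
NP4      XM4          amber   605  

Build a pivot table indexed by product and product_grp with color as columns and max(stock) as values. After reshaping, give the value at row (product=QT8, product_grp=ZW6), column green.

816

Rows with product=QT8, product_grp=ZW6 and color=green: stock values are 816, 769, 28.
max(816, 769, 28) = 816.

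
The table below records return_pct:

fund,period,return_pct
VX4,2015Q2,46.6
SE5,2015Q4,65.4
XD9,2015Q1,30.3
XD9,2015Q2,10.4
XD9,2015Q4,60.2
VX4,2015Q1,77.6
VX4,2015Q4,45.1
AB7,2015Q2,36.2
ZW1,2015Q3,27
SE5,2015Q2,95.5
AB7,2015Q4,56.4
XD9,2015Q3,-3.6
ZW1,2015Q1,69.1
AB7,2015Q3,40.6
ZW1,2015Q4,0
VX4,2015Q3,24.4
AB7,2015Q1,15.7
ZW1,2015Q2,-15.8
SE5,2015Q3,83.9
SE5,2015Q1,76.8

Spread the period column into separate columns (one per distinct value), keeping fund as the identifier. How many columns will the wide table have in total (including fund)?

5

1 column for fund plus 4 distinct period values → 5 columns.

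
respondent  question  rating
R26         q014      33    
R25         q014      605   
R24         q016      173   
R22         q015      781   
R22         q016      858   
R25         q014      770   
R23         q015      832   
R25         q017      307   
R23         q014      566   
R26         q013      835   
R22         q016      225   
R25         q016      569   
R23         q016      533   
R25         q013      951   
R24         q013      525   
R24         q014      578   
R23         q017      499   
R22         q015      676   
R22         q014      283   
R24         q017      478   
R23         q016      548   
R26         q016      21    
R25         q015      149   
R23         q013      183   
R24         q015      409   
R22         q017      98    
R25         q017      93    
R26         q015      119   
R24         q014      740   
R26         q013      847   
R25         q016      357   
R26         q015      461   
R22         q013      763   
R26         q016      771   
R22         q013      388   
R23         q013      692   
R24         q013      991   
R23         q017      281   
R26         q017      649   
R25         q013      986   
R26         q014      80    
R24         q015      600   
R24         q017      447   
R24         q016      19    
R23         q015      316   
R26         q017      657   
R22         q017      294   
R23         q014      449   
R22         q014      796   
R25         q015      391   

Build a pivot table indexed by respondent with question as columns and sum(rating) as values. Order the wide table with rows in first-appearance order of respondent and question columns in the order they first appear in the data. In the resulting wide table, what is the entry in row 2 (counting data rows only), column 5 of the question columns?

With rows in first-appearance order of respondent, row 2 is respondent=R25. question columns in first-appearance order: q014, q016, q015, q017, q013; column 5 is q013.
Long rows with respondent=R25, question=q013: 951 + 986 = 1937.

1937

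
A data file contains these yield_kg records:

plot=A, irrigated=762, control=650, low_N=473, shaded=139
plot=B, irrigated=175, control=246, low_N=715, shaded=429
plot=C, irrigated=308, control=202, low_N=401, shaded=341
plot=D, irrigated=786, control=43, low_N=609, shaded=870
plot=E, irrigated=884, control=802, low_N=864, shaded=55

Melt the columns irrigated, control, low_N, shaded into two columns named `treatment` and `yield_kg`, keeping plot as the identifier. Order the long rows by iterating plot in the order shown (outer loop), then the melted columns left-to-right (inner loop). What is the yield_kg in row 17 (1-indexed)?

884

20 rows total (5 × 4). Row 17: index ⌊(17-1)/4⌋ = 4 into plot → E; (17-1) mod 4 = 0 into the melted columns → irrigated.
So row 17 is (E, irrigated, 884); yield_kg = 884.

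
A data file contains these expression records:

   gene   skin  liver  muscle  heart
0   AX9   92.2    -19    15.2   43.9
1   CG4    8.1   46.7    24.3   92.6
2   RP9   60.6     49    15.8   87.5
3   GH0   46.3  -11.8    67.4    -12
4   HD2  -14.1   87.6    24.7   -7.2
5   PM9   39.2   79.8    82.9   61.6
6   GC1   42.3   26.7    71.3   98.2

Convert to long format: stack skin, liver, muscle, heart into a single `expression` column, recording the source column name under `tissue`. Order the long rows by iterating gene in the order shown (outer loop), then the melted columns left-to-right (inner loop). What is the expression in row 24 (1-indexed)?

28 rows total (7 × 4). Row 24: index ⌊(24-1)/4⌋ = 5 into gene → PM9; (24-1) mod 4 = 3 into the melted columns → heart.
So row 24 is (PM9, heart, 61.6); expression = 61.6.

61.6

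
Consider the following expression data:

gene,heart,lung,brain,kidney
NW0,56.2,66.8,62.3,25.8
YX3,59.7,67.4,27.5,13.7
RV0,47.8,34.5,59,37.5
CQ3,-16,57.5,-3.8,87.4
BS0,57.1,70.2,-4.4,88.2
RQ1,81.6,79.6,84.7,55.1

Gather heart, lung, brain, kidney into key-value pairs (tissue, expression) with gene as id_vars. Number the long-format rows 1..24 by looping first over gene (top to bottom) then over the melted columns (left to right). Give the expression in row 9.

47.8

24 rows total (6 × 4). Row 9: index ⌊(9-1)/4⌋ = 2 into gene → RV0; (9-1) mod 4 = 0 into the melted columns → heart.
So row 9 is (RV0, heart, 47.8); expression = 47.8.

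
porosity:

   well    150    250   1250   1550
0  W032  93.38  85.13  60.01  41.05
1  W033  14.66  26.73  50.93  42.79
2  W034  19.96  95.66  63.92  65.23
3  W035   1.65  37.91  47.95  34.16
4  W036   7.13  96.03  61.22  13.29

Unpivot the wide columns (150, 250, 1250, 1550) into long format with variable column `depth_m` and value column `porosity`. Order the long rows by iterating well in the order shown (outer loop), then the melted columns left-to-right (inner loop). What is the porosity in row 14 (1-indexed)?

37.91

20 rows total (5 × 4). Row 14: index ⌊(14-1)/4⌋ = 3 into well → W035; (14-1) mod 4 = 1 into the melted columns → 250.
So row 14 is (W035, 250, 37.91); porosity = 37.91.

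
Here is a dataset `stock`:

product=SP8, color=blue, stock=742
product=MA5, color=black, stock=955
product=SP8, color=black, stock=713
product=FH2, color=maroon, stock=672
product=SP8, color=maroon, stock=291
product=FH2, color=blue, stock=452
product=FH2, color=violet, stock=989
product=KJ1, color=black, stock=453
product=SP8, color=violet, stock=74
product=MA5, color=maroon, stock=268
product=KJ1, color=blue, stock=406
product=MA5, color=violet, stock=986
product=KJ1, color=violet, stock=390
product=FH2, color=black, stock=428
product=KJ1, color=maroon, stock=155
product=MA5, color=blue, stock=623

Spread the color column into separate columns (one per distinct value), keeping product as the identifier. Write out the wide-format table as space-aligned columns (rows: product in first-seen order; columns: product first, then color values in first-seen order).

product  blue  black  maroon  violet
SP8      742   713    291     74    
MA5      623   955    268     986   
FH2      452   428    672     989   
KJ1      406   453    155     390   

Columns: product plus the 4 distinct color values (blue, black, maroon, violet).
For example, row SP8 column blue takes stock=742 from the long row (SP8, blue).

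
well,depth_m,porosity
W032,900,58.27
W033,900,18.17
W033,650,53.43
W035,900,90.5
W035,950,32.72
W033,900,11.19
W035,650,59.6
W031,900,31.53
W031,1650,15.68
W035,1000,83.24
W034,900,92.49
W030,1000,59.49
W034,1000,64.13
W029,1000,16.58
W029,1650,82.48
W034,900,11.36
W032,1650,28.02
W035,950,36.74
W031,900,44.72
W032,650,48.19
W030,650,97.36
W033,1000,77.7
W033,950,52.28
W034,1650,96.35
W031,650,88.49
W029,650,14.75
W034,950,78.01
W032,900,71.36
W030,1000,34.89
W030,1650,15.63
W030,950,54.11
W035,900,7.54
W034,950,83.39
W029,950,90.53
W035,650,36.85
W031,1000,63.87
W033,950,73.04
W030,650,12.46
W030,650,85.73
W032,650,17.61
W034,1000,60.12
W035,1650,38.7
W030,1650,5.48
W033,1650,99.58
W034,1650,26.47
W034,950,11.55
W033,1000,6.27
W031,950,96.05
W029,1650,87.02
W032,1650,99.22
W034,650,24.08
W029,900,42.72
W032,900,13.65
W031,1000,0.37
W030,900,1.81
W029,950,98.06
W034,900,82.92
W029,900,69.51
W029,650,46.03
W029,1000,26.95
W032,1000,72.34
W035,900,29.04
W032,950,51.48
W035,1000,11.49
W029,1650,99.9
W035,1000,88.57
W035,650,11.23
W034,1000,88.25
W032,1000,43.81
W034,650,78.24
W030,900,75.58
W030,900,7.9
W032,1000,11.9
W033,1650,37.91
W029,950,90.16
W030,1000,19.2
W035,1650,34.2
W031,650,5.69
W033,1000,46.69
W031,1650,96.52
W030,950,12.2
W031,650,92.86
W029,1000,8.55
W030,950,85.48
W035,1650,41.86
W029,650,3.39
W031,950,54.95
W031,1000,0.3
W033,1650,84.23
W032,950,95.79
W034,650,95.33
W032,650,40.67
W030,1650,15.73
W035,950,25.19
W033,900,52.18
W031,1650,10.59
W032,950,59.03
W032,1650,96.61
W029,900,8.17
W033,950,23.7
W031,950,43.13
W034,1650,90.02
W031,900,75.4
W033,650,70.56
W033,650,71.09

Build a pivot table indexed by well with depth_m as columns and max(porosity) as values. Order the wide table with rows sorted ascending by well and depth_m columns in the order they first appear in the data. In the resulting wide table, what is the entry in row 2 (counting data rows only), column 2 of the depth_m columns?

97.36

With rows sorted ascending by well, row 2 is well=W030. depth_m columns in first-appearance order: 900, 650, 950, 1650, 1000; column 2 is 650.
Long rows with well=W030, depth_m=650: max(97.36, 12.46, 85.73) = 97.36.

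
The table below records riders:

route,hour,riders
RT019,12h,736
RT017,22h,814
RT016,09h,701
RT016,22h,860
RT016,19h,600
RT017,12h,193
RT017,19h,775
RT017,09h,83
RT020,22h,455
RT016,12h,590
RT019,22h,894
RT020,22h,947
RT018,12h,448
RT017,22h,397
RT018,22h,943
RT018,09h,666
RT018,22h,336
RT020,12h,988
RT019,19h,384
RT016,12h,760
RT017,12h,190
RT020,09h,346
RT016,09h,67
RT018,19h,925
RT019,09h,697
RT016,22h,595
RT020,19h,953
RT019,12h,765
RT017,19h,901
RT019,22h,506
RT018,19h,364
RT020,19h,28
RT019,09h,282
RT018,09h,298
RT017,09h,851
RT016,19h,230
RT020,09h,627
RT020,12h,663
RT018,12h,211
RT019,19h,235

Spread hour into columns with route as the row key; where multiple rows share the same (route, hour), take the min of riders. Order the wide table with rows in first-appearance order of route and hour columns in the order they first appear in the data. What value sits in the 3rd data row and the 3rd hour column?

With rows in first-appearance order of route, row 3 is route=RT016. hour columns in first-appearance order: 12h, 22h, 09h, 19h; column 3 is 09h.
Long rows with route=RT016, hour=09h: min(701, 67) = 67.

67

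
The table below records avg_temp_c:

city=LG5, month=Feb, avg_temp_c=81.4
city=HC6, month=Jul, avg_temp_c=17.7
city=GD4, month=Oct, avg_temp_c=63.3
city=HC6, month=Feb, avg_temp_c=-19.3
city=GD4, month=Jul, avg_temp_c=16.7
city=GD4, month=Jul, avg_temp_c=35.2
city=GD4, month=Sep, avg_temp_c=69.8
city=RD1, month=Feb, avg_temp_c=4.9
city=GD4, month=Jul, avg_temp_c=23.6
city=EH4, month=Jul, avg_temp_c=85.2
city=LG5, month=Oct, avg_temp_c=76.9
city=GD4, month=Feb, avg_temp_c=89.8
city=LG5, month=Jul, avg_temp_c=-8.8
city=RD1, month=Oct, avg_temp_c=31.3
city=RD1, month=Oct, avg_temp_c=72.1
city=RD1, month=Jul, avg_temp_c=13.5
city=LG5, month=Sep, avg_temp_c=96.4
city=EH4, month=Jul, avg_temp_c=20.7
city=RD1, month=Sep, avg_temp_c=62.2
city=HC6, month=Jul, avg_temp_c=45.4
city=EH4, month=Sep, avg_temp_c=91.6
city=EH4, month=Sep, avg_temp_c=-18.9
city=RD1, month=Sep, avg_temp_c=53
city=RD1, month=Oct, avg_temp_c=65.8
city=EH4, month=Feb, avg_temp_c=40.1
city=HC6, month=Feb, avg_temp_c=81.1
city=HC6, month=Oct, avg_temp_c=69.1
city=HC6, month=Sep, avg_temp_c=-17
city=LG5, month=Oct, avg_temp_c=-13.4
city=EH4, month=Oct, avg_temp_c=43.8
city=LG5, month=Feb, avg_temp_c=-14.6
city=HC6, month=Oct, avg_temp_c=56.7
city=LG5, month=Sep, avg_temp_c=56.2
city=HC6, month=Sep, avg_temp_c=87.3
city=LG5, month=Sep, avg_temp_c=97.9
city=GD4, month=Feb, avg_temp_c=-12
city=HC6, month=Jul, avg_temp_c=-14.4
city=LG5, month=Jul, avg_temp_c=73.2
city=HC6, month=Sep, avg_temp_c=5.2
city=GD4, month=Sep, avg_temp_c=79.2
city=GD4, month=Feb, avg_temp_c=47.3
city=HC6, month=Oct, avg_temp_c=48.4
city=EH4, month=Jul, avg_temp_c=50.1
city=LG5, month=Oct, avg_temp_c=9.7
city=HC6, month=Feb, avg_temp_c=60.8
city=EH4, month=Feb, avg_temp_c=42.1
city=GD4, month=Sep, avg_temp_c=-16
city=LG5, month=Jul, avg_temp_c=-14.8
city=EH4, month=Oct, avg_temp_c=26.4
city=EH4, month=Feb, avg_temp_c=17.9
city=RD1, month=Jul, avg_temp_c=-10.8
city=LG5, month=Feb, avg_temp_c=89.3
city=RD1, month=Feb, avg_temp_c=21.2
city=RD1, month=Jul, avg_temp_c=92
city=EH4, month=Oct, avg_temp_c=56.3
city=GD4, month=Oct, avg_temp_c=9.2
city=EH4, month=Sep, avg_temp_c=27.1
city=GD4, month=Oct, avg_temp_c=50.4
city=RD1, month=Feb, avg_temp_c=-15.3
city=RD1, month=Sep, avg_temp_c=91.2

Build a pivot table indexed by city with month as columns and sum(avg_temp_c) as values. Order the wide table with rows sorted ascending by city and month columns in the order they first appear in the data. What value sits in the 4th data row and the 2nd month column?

With rows sorted ascending by city, row 4 is city=LG5. month columns in first-appearance order: Feb, Jul, Oct, Sep; column 2 is Jul.
Long rows with city=LG5, month=Jul: -8.8 + 73.2 + -14.8 = 49.6.

49.6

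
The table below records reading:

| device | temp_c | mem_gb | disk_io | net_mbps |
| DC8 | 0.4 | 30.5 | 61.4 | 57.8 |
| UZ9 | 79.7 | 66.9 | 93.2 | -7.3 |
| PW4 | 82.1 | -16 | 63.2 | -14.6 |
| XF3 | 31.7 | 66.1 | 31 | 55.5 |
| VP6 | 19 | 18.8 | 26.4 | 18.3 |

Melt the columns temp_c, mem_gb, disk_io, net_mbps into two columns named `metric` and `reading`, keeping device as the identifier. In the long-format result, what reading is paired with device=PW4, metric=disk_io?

63.2

Unpivoting turns each (device, wide-column) pair into one long row.
The wide cell at row PW4, column disk_io holds 63.2, so the long row (PW4, disk_io) has reading=63.2.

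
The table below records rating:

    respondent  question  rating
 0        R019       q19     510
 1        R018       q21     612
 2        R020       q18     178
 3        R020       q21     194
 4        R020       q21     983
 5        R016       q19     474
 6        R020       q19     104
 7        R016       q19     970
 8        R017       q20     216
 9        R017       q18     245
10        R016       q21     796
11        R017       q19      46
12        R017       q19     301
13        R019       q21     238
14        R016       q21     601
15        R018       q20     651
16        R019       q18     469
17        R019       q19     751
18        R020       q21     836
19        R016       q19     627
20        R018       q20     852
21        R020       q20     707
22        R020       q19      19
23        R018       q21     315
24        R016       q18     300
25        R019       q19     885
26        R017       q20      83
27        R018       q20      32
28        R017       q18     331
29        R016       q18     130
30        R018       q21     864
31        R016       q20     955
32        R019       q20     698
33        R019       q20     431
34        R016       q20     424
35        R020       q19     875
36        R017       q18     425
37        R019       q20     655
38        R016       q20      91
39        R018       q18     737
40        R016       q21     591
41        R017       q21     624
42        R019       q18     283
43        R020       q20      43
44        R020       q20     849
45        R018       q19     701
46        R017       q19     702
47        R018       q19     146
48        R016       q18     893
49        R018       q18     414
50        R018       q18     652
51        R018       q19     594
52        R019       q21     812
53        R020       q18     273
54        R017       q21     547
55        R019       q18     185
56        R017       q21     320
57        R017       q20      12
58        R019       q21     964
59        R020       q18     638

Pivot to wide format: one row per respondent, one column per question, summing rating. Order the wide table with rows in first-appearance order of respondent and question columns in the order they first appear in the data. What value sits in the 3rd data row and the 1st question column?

With rows in first-appearance order of respondent, row 3 is respondent=R020. question columns in first-appearance order: q19, q21, q18, q20; column 1 is q19.
Long rows with respondent=R020, question=q19: 104 + 19 + 875 = 998.

998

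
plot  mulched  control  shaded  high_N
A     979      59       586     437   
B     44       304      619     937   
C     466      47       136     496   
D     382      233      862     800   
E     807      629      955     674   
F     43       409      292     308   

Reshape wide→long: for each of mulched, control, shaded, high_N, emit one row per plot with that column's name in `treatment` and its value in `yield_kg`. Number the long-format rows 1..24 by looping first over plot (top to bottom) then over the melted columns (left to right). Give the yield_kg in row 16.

24 rows total (6 × 4). Row 16: index ⌊(16-1)/4⌋ = 3 into plot → D; (16-1) mod 4 = 3 into the melted columns → high_N.
So row 16 is (D, high_N, 800); yield_kg = 800.

800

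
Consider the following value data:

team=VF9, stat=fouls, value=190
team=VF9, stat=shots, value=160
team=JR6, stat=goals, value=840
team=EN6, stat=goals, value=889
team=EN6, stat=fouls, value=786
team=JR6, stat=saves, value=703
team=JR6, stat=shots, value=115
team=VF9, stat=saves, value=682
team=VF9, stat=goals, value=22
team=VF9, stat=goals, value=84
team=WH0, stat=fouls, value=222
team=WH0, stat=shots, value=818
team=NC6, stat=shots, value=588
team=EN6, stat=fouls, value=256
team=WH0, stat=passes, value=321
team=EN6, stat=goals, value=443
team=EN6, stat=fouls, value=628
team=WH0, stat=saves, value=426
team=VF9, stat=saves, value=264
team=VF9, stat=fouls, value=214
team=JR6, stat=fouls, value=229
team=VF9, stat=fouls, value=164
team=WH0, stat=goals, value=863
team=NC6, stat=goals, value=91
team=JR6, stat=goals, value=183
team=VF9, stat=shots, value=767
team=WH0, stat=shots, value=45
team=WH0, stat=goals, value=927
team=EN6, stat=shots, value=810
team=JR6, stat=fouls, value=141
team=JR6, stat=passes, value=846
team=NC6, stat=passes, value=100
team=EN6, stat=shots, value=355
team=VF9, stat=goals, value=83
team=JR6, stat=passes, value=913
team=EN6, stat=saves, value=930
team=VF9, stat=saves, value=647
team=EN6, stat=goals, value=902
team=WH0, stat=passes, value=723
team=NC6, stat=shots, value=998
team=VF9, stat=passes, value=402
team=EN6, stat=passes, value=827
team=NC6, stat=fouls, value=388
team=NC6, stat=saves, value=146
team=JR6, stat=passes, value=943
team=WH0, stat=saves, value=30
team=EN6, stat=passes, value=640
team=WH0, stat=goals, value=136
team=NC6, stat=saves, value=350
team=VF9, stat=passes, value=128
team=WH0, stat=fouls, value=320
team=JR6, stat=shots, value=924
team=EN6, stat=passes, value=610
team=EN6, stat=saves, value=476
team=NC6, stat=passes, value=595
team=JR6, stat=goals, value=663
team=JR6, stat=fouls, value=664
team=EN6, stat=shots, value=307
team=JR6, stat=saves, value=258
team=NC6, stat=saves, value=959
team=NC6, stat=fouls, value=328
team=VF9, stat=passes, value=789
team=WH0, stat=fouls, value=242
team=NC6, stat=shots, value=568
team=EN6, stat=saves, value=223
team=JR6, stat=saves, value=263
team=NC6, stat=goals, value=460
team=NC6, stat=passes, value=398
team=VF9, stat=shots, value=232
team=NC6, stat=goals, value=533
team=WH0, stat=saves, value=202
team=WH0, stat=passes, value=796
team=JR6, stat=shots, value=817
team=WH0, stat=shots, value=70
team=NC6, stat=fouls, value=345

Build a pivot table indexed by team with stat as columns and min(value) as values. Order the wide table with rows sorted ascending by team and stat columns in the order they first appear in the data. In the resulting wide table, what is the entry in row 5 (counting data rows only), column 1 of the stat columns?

222

With rows sorted ascending by team, row 5 is team=WH0. stat columns in first-appearance order: fouls, shots, goals, saves, passes; column 1 is fouls.
Long rows with team=WH0, stat=fouls: min(222, 320, 242) = 222.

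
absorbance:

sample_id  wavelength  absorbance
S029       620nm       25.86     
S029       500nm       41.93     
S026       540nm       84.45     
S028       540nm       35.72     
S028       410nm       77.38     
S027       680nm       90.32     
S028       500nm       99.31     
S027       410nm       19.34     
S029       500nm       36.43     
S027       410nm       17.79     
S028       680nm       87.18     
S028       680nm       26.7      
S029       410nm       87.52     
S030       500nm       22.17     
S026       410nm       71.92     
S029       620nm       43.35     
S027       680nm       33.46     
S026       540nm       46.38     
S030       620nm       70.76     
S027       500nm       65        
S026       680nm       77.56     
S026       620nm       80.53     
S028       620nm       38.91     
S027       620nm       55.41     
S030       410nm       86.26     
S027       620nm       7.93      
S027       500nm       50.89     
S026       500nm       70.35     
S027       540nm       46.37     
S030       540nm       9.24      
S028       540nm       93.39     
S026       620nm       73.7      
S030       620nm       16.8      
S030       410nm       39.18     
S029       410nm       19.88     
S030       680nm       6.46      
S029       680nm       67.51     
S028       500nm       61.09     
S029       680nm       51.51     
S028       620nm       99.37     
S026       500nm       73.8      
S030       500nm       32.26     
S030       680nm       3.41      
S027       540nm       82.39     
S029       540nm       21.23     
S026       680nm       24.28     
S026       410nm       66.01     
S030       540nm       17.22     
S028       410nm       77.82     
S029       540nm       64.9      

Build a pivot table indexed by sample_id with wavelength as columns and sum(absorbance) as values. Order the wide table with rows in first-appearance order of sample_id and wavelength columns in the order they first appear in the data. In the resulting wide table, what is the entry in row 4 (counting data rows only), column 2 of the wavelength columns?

115.89

With rows in first-appearance order of sample_id, row 4 is sample_id=S027. wavelength columns in first-appearance order: 620nm, 500nm, 540nm, 410nm, 680nm; column 2 is 500nm.
Long rows with sample_id=S027, wavelength=500nm: 65 + 50.89 = 115.89.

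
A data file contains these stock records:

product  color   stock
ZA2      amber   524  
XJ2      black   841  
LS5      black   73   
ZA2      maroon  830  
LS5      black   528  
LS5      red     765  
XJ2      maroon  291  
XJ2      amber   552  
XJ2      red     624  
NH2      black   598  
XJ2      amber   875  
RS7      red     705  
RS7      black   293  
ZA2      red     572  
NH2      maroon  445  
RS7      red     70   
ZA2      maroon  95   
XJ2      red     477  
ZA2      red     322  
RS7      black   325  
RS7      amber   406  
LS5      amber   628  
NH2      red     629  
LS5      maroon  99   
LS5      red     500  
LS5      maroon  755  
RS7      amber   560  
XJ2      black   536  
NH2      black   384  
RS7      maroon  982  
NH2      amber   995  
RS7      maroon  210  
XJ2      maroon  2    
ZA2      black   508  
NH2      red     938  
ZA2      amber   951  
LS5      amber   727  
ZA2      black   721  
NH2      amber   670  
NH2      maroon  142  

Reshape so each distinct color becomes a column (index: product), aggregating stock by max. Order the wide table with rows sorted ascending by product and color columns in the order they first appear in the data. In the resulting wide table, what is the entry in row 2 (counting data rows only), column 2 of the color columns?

With rows sorted ascending by product, row 2 is product=NH2. color columns in first-appearance order: amber, black, maroon, red; column 2 is black.
Long rows with product=NH2, color=black: max(598, 384) = 598.

598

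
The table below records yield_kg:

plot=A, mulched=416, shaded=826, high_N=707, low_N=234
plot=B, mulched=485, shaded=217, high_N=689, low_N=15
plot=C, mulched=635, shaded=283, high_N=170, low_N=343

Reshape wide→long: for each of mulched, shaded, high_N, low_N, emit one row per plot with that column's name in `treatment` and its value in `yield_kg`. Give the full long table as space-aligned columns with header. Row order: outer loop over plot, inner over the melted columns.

Each (plot, column) pair becomes one row: 3 × 4 = 12 rows.
For example, (A, mulched) → yield_kg=416.

plot  treatment  yield_kg
A     mulched    416     
A     shaded     826     
A     high_N     707     
A     low_N      234     
B     mulched    485     
B     shaded     217     
B     high_N     689     
B     low_N      15      
C     mulched    635     
C     shaded     283     
C     high_N     170     
C     low_N      343     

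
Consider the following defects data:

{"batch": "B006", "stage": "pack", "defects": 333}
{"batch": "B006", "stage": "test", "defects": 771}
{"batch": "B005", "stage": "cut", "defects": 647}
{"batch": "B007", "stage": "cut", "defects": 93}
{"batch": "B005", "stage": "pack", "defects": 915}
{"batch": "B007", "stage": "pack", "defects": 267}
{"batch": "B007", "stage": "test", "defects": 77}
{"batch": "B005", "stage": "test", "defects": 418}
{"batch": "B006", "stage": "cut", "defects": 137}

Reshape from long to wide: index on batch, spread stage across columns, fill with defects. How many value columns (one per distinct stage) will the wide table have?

3 distinct stage values: pack, cut, test.

3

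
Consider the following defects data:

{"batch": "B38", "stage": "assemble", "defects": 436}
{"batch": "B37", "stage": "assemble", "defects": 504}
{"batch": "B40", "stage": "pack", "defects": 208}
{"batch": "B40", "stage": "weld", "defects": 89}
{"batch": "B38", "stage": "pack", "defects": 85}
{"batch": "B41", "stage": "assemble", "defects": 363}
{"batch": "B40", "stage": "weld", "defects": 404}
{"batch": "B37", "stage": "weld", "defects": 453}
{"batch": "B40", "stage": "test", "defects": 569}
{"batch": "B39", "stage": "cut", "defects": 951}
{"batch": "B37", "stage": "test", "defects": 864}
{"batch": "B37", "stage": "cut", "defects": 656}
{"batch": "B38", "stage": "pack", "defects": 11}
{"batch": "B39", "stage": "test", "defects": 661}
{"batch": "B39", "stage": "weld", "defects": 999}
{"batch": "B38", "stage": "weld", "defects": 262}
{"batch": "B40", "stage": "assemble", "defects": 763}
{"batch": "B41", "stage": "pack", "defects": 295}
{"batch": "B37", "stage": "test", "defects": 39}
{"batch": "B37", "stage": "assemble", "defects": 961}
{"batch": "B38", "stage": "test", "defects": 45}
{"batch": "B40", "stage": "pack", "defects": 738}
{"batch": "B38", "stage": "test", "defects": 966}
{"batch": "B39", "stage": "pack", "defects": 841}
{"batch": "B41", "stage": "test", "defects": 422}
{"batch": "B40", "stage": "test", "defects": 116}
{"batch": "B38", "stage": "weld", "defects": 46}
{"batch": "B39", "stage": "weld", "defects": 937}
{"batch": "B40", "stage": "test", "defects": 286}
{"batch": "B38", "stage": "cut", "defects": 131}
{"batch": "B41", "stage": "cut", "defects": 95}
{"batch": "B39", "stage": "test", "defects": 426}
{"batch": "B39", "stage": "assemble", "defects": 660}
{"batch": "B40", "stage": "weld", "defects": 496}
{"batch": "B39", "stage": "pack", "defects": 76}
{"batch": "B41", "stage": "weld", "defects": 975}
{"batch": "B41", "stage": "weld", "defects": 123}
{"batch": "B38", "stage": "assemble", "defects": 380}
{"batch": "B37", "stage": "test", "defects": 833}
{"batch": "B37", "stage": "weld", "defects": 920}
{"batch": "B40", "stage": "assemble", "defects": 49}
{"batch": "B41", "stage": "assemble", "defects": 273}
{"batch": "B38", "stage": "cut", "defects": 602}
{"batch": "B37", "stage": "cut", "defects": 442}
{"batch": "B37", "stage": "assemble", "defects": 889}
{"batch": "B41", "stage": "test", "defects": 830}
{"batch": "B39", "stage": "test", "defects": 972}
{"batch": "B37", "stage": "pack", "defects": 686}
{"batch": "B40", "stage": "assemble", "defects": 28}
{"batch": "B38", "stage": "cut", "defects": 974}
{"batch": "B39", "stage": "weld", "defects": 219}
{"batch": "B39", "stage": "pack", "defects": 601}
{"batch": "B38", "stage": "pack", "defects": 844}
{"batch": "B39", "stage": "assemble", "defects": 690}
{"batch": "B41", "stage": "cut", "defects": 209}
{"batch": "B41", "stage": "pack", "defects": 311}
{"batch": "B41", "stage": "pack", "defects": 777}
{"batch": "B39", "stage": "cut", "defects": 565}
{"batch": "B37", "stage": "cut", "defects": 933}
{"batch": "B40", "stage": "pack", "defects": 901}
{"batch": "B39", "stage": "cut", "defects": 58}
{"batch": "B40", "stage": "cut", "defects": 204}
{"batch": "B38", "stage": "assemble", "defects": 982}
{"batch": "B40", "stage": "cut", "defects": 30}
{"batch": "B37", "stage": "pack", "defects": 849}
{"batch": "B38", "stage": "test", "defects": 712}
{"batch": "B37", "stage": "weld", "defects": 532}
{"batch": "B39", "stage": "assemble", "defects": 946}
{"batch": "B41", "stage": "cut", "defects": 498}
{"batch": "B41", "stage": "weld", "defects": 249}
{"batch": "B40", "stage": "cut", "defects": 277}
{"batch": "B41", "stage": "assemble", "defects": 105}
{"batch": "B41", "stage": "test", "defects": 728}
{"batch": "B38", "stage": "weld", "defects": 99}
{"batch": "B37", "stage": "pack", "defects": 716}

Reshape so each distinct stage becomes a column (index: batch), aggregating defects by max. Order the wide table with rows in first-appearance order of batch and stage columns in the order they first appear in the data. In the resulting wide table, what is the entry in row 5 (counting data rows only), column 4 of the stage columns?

972

With rows in first-appearance order of batch, row 5 is batch=B39. stage columns in first-appearance order: assemble, pack, weld, test, cut; column 4 is test.
Long rows with batch=B39, stage=test: max(661, 426, 972) = 972.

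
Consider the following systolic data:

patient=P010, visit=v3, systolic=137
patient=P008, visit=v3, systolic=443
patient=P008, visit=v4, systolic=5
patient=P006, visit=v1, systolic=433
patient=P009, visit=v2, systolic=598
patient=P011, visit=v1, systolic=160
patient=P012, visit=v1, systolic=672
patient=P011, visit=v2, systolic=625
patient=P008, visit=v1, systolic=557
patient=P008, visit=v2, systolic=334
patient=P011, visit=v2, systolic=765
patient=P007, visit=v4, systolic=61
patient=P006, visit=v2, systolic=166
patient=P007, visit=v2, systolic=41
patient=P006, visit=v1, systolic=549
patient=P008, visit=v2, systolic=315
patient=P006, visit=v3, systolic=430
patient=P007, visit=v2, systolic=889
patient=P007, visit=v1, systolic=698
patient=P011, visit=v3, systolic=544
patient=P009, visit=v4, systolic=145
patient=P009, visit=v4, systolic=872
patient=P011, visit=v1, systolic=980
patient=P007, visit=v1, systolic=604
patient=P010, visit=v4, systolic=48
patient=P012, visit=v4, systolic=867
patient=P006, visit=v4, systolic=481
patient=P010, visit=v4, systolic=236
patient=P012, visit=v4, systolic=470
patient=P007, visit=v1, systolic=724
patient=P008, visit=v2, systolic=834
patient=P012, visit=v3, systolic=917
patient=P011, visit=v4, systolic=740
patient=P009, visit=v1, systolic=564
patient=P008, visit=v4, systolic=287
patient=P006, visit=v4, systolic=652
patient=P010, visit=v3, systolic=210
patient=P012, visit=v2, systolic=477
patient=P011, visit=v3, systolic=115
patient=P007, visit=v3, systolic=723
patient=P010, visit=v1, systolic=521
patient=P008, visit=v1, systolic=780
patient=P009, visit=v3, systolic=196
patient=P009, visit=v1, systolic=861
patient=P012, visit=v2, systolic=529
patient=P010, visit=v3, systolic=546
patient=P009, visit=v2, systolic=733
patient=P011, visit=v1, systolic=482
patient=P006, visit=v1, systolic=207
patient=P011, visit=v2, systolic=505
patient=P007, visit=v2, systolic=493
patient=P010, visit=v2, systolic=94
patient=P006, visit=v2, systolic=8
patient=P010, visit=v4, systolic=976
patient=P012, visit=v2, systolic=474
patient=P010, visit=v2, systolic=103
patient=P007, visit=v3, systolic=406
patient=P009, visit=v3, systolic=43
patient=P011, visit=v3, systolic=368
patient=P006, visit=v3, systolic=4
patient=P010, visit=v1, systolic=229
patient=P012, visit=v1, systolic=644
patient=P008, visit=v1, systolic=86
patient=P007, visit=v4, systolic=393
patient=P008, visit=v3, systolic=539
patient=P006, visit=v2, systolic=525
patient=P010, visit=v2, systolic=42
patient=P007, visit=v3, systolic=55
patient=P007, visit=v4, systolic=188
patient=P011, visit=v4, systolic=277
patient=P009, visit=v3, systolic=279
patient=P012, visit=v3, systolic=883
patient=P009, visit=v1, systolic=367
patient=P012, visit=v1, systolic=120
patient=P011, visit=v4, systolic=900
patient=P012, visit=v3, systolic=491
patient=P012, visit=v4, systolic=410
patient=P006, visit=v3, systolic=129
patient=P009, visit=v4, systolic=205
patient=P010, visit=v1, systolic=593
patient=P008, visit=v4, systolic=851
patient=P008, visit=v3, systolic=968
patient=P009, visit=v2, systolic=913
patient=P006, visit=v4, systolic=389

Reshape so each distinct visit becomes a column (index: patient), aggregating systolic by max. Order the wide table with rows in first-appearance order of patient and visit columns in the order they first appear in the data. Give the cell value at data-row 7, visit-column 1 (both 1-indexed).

723

With rows in first-appearance order of patient, row 7 is patient=P007. visit columns in first-appearance order: v3, v4, v1, v2; column 1 is v3.
Long rows with patient=P007, visit=v3: max(723, 406, 55) = 723.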